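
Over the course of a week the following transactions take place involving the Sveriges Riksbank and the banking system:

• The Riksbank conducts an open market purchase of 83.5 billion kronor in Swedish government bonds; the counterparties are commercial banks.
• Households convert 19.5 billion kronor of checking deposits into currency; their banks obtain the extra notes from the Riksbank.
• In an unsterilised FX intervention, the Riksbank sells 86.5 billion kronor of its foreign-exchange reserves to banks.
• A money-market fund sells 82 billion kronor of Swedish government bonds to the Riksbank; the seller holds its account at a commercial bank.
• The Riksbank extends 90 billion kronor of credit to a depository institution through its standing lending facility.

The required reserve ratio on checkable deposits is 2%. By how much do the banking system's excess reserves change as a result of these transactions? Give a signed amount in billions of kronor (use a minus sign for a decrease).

+148.25 billion

OMO purchase (from banks) 83.5 billion kronor: reserves +83.5B, deposits 0.
Currency withdrawal 19.5 billion kronor: reserves −19.5B, deposits −19.5B.
FX sale 86.5 billion kronor: reserves −86.5B, deposits 0.
Asset purchase (from non-banks) 82 billion kronor: reserves +82B, deposits +82B.
Discount-window loan 90 billion kronor: reserves +90B, deposits 0.
Totals: Δreserves = +149.5B, Δdeposits = +62.5B.
Δrequired reserves = 2% × +62.5B = +1.25B.
Δexcess reserves = Δreserves − Δrequired = +149.5B − (+1.25B) = +148.25 billion.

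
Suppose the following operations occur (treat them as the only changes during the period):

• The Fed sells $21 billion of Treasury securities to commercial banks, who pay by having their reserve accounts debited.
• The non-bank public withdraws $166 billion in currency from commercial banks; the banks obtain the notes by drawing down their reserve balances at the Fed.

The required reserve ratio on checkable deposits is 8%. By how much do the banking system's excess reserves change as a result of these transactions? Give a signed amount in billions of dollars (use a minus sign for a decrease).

OMO sale (to banks) $21 billion: reserves −$21B, deposits 0.
Currency withdrawal $166 billion: reserves −$166B, deposits −$166B.
Totals: Δreserves = −$187B, Δdeposits = −$166B.
Δrequired reserves = 8% × −$166B = −$13.28B.
Δexcess reserves = Δreserves − Δrequired = −$187B − (−$13.28B) = -$173.72 billion.

-$173.72 billion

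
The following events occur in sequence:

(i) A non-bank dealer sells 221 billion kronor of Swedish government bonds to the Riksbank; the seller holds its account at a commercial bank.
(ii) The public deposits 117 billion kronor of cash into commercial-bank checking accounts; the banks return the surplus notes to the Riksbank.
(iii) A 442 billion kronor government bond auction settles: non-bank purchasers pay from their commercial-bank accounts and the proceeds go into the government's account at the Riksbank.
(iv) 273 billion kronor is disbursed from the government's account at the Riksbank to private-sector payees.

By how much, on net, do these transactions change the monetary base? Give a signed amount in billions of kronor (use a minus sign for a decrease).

+52 billion

Riksbank balance sheet:
  Assets:      Securities +221B
  Liabilities: Bank reserves +169B, Currency in circulation −117B, Government deposits +169B
Monetary base = currency + reserves: −117B + (+169B) = +52 billion.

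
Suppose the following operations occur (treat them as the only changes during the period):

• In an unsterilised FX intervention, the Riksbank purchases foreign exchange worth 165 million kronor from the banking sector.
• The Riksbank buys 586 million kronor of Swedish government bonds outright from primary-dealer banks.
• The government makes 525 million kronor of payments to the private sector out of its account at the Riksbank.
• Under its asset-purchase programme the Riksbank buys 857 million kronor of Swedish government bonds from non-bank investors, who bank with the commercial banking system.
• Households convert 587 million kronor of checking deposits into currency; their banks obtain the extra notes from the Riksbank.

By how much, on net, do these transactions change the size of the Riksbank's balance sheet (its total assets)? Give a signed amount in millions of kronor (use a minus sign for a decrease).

+1608 million

Riksbank balance sheet:
  Assets:      Securities +1443M, Foreign assets +165M
  Liabilities: Bank reserves +1546M, Currency in circulation +587M, Government deposits −525M
Commercial banking system:
  Assets:      Reserves at CB +1546M, Securities −586M, Foreign assets −165M
  Liabilities: Checkable deposits +795M
Change in total Riksbank assets = +1608 million.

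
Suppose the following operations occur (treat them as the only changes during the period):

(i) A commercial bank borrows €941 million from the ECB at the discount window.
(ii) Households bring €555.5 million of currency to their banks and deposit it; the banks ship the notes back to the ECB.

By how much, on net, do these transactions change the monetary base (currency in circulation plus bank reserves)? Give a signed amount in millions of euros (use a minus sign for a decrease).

+€941 million

ECB balance sheet:
  Assets:      Loans to banks +€941M
  Liabilities: Bank reserves +€1496.5M, Currency in circulation −€555.5M
Monetary base = currency + reserves: −€555.5M + (+€1496.5M) = +€941 million.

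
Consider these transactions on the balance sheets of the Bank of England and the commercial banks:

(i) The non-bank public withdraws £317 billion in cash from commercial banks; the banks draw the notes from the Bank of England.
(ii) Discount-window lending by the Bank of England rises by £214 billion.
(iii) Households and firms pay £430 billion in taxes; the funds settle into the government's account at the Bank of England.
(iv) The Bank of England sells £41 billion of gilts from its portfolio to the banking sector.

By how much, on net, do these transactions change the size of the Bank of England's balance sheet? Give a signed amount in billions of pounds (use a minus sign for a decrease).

+£173 billion

Bank of England balance sheet:
  Assets:      Securities −£41B, Loans to banks +£214B
  Liabilities: Bank reserves −£574B, Currency in circulation +£317B, Government deposits +£430B
Commercial banking system:
  Assets:      Reserves at CB −£574B, Securities +£41B
  Liabilities: Checkable deposits −£747B, Borrowings from CB +£214B
Change in total Bank of England assets = +£173 billion.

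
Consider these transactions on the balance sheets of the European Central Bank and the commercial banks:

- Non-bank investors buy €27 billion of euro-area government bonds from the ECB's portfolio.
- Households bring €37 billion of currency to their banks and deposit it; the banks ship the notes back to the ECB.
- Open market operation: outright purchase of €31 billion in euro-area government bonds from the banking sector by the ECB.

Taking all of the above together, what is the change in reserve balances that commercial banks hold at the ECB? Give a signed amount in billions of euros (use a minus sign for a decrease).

Asset sale (to non-banks) €27 billion: the non-bank buyers' banks settle from reserves → −€27B.
Currency deposit €37 billion: returned notes are swapped for reserve credit → +€37B.
OMO purchase (from banks) €31 billion: the ECB pays by crediting reserve accounts → +€31B.
Net: −27 + 37 + 31 = +€41 billion.

+€41 billion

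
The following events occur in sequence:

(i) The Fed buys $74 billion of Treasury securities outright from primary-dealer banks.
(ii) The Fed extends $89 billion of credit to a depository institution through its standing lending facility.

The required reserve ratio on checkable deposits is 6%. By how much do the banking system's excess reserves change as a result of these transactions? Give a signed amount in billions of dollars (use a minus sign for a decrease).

OMO purchase (from banks) $74 billion: reserves +$74B, deposits 0.
Discount-window loan $89 billion: reserves +$89B, deposits 0.
Totals: Δreserves = +$163B, Δdeposits = 0.
Δrequired reserves = 6% × 0 = 0.
Δexcess reserves = Δreserves − Δrequired = +$163B − (0) = +$163 billion.

+$163 billion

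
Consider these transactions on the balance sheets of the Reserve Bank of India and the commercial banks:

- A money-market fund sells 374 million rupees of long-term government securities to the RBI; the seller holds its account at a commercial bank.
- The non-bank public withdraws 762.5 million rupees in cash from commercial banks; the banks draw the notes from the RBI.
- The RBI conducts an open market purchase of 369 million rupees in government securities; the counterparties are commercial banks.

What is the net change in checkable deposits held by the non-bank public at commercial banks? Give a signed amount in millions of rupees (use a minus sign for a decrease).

RBI balance sheet:
  Assets:      Securities +743M
  Liabilities: Bank reserves −19.5M, Currency in circulation +762.5M
Commercial banking system:
  Assets:      Reserves at CB −19.5M, Securities −369M
  Liabilities: Checkable deposits −388.5M
So the change in checkable deposits held by the non-bank public at commercial banks is -388.5 million.

-388.5 million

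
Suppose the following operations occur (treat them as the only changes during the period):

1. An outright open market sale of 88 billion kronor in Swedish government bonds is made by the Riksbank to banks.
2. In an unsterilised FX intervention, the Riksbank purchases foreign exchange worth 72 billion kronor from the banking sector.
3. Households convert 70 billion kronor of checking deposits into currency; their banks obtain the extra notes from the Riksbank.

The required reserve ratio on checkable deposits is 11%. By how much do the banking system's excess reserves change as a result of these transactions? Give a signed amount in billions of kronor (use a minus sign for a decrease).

OMO sale (to banks) 88 billion kronor: reserves −88B, deposits 0.
FX purchase 72 billion kronor: reserves +72B, deposits 0.
Currency withdrawal 70 billion kronor: reserves −70B, deposits −70B.
Totals: Δreserves = −86B, Δdeposits = −70B.
Δrequired reserves = 11% × −70B = −7.7B.
Δexcess reserves = Δreserves − Δrequired = −86B − (−7.7B) = -78.3 billion.

-78.3 billion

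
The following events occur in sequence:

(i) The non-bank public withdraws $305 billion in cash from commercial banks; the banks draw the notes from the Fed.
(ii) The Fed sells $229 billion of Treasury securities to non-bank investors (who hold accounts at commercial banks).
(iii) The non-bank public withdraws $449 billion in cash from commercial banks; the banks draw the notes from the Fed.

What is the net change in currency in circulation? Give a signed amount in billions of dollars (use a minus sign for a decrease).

Fed balance sheet:
  Assets:      Securities −$229B
  Liabilities: Bank reserves −$983B, Currency in circulation +$754B
Commercial banking system:
  Assets:      Reserves at CB −$983B
  Liabilities: Checkable deposits −$983B
So the change in currency in circulation is +$754 billion.

+$754 billion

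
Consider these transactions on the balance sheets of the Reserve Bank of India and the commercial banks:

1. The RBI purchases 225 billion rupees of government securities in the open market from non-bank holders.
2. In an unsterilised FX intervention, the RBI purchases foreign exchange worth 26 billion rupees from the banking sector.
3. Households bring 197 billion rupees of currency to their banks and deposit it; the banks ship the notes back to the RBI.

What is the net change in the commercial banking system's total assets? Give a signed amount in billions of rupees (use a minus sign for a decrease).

+422 billion

Asset purchase (from non-banks) 225 billion rupees: bank balance sheets expand → +225B.
FX purchase 26 billion rupees: just an asset swap on bank balance sheets → 0.
Currency deposit 197 billion rupees: bank balance sheets expand → +197B.
Net: 225 + 0 + 197 = +422 billion.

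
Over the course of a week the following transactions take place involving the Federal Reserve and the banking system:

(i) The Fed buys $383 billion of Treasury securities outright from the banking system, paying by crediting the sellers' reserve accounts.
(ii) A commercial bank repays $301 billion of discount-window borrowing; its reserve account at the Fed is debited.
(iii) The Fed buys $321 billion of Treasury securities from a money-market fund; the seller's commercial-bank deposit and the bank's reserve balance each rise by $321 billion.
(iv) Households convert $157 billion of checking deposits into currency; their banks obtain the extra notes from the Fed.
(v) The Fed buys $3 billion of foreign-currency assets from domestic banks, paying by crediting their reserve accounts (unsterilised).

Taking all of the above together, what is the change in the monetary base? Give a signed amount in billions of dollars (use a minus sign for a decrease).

Fed balance sheet:
  Assets:      Securities +$704B, Loans to banks −$301B, Foreign assets +$3B
  Liabilities: Bank reserves +$249B, Currency in circulation +$157B
Commercial banking system:
  Assets:      Reserves at CB +$249B, Securities −$383B, Foreign assets −$3B
  Liabilities: Checkable deposits +$164B, Borrowings from CB −$301B
Monetary base = currency + reserves: +$157B + (+$249B) = +$406 billion.

+$406 billion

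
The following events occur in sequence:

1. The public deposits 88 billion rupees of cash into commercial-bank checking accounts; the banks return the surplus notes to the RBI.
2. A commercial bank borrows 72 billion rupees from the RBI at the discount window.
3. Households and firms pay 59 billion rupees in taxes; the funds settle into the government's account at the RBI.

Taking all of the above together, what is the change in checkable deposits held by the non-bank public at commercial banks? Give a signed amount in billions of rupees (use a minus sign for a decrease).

RBI balance sheet:
  Assets:      Loans to banks +72B
  Liabilities: Bank reserves +101B, Currency in circulation −88B, Government deposits +59B
Commercial banking system:
  Assets:      Reserves at CB +101B
  Liabilities: Checkable deposits +29B, Borrowings from CB +72B
So the change in checkable deposits held by the non-bank public at commercial banks is +29 billion.

+29 billion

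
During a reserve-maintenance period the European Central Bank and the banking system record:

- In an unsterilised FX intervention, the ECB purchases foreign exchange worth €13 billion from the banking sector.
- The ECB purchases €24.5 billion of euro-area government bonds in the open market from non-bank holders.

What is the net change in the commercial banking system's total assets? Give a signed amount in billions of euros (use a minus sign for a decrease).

FX purchase €13 billion: just an asset swap on bank balance sheets → 0.
Asset purchase (from non-banks) €24.5 billion: bank balance sheets expand → +€24.5B.
Net: 0 + 24.5 = +€24.5 billion.

+€24.5 billion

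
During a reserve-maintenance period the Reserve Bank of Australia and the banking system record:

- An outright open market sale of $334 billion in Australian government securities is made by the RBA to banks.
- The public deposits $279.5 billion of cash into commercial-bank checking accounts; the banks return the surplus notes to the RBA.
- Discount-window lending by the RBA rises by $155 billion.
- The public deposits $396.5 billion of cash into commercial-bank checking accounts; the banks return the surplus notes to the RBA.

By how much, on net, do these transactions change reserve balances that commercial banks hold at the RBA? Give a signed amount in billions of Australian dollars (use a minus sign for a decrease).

OMO sale (to banks) $334 billion: the buying banks pay out of their reserve balances → −$334B.
Currency deposit $279.5 billion: returned notes are swapped for reserve credit → +$279.5B.
Discount-window loan $155 billion: the loan is credited to the bank's reserve account → +$155B.
Currency deposit $396.5 billion: returned notes are swapped for reserve credit → +$396.5B.
Net: −334 + 279.5 + 155 + 396.5 = +$497 billion.

+$497 billion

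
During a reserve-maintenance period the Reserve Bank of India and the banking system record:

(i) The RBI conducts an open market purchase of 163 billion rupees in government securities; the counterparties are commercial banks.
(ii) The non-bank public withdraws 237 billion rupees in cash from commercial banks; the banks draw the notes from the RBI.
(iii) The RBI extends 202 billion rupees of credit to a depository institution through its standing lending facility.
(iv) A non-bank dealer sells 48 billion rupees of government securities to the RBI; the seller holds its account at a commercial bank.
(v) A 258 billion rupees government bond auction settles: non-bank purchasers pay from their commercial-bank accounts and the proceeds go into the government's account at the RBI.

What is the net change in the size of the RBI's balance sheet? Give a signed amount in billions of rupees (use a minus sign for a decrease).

+413 billion

RBI balance sheet:
  Assets:      Securities +211B, Loans to banks +202B
  Liabilities: Bank reserves −82B, Currency in circulation +237B, Government deposits +258B
Commercial banking system:
  Assets:      Reserves at CB −82B, Securities −163B
  Liabilities: Checkable deposits −447B, Borrowings from CB +202B
Change in total RBI assets = +413 billion.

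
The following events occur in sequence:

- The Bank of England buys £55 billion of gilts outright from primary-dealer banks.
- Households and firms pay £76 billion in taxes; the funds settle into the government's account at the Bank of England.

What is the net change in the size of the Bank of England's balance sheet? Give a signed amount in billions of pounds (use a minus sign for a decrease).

OMO purchase (from banks) £55 billion: a Bank of England asset is acquired → +£55B.
Government account inflow £76 billion: only the composition of liabilities changes → 0.
Net: 55 + 0 = +£55 billion.

+£55 billion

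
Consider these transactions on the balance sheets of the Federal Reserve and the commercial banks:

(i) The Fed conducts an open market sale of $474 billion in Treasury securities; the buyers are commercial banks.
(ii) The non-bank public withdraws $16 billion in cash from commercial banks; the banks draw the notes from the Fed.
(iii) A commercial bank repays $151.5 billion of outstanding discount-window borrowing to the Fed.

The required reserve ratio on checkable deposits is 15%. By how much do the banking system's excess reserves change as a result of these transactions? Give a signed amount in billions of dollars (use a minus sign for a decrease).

OMO sale (to banks) $474 billion: reserves −$474B, deposits 0.
Currency withdrawal $16 billion: reserves −$16B, deposits −$16B.
Discount-window repayment $151.5 billion: reserves −$151.5B, deposits 0.
Totals: Δreserves = −$641.5B, Δdeposits = −$16B.
Δrequired reserves = 15% × −$16B = −$2.4B.
Δexcess reserves = Δreserves − Δrequired = −$641.5B − (−$2.4B) = -$639.1 billion.

-$639.1 billion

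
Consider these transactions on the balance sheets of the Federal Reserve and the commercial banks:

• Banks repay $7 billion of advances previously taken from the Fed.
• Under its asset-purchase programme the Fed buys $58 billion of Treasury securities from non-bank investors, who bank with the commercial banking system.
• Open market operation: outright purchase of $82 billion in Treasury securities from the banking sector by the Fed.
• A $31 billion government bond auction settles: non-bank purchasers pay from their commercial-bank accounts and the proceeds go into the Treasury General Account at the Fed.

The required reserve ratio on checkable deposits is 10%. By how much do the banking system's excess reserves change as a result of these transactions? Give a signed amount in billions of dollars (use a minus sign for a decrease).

Discount-window repayment $7 billion: reserves −$7B, deposits 0.
Asset purchase (from non-banks) $58 billion: reserves +$58B, deposits +$58B.
OMO purchase (from banks) $82 billion: reserves +$82B, deposits 0.
Government account inflow $31 billion: reserves −$31B, deposits −$31B.
Totals: Δreserves = +$102B, Δdeposits = +$27B.
Δrequired reserves = 10% × +$27B = +$2.7B.
Δexcess reserves = Δreserves − Δrequired = +$102B − (+$2.7B) = +$99.3 billion.

+$99.3 billion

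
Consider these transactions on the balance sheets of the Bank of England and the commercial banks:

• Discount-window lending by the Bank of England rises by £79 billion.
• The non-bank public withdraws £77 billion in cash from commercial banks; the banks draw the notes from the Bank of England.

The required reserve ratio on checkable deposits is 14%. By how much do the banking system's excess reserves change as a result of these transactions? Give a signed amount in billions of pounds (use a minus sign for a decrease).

Discount-window loan £79 billion: reserves +£79B, deposits 0.
Currency withdrawal £77 billion: reserves −£77B, deposits −£77B.
Totals: Δreserves = +£2B, Δdeposits = −£77B.
Δrequired reserves = 14% × −£77B = −£10.78B.
Δexcess reserves = Δreserves − Δrequired = +£2B − (−£10.78B) = +£12.78 billion.

+£12.78 billion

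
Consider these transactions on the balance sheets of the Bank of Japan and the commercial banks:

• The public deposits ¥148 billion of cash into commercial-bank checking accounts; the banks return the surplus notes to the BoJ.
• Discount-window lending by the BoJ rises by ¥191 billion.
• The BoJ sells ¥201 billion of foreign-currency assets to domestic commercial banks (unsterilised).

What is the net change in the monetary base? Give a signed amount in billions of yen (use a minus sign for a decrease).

BoJ balance sheet:
  Assets:      Loans to banks +¥191B, Foreign assets −¥201B
  Liabilities: Bank reserves +¥138B, Currency in circulation −¥148B
Monetary base = currency + reserves: −¥148B + (+¥138B) = -¥10 billion.

-¥10 billion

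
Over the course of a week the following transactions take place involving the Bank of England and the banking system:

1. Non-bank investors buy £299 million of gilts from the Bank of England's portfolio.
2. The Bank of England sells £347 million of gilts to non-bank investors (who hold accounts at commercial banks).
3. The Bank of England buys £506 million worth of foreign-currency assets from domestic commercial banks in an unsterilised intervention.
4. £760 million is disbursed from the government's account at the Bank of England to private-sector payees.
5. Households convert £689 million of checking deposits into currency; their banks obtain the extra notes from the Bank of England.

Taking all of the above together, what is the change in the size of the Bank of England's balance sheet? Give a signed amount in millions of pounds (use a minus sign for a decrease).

-£140 million

Asset sale (to non-banks) £299 million: a Bank of England asset is shed → −£299M.
Asset sale (to non-banks) £347 million: a Bank of England asset is shed → −£347M.
FX purchase £506 million: a Bank of England asset is acquired → +£506M.
Government spending £760 million: only the composition of liabilities changes → 0.
Currency withdrawal £689 million: only the composition of liabilities changes → 0.
Net: −299 − 347 + 506 + 0 + 0 = -£140 million.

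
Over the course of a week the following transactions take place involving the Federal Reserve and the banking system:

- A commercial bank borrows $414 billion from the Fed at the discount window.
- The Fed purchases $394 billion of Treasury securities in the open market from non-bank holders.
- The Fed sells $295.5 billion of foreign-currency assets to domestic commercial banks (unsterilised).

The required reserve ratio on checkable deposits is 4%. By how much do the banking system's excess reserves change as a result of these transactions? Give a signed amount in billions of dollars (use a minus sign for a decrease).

Discount-window loan $414 billion: reserves +$414B, deposits 0.
Asset purchase (from non-banks) $394 billion: reserves +$394B, deposits +$394B.
FX sale $295.5 billion: reserves −$295.5B, deposits 0.
Totals: Δreserves = +$512.5B, Δdeposits = +$394B.
Δrequired reserves = 4% × +$394B = +$15.76B.
Δexcess reserves = Δreserves − Δrequired = +$512.5B − (+$15.76B) = +$496.74 billion.

+$496.74 billion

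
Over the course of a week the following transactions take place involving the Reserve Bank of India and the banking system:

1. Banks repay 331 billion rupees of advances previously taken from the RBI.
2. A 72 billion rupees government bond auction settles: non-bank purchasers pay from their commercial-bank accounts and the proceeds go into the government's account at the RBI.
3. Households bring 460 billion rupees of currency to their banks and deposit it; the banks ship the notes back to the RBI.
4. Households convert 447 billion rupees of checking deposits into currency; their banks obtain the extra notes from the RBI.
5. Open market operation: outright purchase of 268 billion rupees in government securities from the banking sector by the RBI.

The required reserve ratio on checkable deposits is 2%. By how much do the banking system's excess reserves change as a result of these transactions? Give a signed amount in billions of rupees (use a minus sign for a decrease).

-120.82 billion

Discount-window repayment 331 billion rupees: reserves −331B, deposits 0.
Government account inflow 72 billion rupees: reserves −72B, deposits −72B.
Currency deposit 460 billion rupees: reserves +460B, deposits +460B.
Currency withdrawal 447 billion rupees: reserves −447B, deposits −447B.
OMO purchase (from banks) 268 billion rupees: reserves +268B, deposits 0.
Totals: Δreserves = −122B, Δdeposits = −59B.
Δrequired reserves = 2% × −59B = −1.18B.
Δexcess reserves = Δreserves − Δrequired = −122B − (−1.18B) = -120.82 billion.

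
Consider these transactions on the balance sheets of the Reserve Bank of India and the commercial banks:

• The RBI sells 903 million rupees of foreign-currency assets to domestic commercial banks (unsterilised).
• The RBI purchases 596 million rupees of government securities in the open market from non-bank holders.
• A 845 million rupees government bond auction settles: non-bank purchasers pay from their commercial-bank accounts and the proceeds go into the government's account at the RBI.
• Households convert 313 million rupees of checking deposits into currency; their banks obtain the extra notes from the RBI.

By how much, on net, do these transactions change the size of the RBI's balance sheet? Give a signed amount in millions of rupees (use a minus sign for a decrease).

FX sale 903 million rupees: an RBI asset is shed → −903M.
Asset purchase (from non-banks) 596 million rupees: an RBI asset is acquired → +596M.
Government account inflow 845 million rupees: only the composition of liabilities changes → 0.
Currency withdrawal 313 million rupees: only the composition of liabilities changes → 0.
Net: −903 + 596 + 0 + 0 = -307 million.

-307 million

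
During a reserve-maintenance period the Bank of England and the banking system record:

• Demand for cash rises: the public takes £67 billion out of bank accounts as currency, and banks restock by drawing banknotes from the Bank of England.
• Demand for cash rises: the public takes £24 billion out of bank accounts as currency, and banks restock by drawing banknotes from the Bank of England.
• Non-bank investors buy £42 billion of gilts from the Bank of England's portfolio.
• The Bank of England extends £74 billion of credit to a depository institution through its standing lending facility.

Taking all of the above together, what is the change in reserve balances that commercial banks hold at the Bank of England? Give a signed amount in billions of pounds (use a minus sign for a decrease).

Bank of England balance sheet:
  Assets:      Securities −£42B, Loans to banks +£74B
  Liabilities: Bank reserves −£59B, Currency in circulation +£91B
So the change in reserve balances that commercial banks hold at the Bank of England is -£59 billion.

-£59 billion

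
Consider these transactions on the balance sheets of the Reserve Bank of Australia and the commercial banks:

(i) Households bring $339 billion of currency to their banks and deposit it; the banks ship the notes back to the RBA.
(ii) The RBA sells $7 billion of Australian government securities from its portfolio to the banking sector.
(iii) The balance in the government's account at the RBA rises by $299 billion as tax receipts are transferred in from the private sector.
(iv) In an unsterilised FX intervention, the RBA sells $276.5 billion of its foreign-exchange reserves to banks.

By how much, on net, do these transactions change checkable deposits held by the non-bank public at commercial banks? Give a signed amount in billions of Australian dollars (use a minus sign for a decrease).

RBA balance sheet:
  Assets:      Securities −$7B, Foreign assets −$276.5B
  Liabilities: Bank reserves −$243.5B, Currency in circulation −$339B, Government deposits +$299B
Commercial banking system:
  Assets:      Reserves at CB −$243.5B, Securities +$7B, Foreign assets +$276.5B
  Liabilities: Checkable deposits +$40B
So the change in checkable deposits held by the non-bank public at commercial banks is +$40 billion.

+$40 billion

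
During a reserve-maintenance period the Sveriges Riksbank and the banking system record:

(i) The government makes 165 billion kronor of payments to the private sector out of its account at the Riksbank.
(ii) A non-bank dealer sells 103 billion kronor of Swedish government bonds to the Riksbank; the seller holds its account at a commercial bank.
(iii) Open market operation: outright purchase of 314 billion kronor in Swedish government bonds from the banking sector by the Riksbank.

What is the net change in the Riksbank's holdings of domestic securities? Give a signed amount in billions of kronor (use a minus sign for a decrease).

+417 billion

Government spending 165 billion kronor: the Riksbank's securities portfolio is untouched → 0.
Asset purchase (from non-banks) 103 billion kronor: securities added to the Riksbank's portfolio → +103B.
OMO purchase (from banks) 314 billion kronor: securities added to the Riksbank's portfolio → +314B.
Net: 0 + 103 + 314 = +417 billion.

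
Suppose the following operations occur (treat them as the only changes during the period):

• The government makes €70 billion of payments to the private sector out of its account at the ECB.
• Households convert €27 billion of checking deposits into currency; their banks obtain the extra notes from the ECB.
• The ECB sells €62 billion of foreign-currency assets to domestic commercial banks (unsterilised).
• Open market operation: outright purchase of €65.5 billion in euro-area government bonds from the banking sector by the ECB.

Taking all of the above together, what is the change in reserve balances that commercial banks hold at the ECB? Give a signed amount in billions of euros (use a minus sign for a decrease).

+€46.5 billion

Government spending €70 billion: government payments flow into bank reserve accounts → +€70B.
Currency withdrawal €27 billion: banks swap reserves for currency → −€27B.
FX sale €62 billion: the buying banks pay out of their reserve balances → −€62B.
OMO purchase (from banks) €65.5 billion: the ECB pays by crediting reserve accounts → +€65.5B.
Net: 70 − 27 − 62 + 65.5 = +€46.5 billion.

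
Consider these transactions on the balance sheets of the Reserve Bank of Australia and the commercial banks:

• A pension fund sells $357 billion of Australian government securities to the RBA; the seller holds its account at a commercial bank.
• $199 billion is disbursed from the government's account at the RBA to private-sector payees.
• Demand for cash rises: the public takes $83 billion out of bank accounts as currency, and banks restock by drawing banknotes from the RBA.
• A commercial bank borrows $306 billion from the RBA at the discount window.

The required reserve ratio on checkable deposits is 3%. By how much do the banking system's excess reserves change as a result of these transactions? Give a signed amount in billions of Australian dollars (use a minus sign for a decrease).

Asset purchase (from non-banks) $357 billion: reserves +$357B, deposits +$357B.
Government spending $199 billion: reserves +$199B, deposits +$199B.
Currency withdrawal $83 billion: reserves −$83B, deposits −$83B.
Discount-window loan $306 billion: reserves +$306B, deposits 0.
Totals: Δreserves = +$779B, Δdeposits = +$473B.
Δrequired reserves = 3% × +$473B = +$14.19B.
Δexcess reserves = Δreserves − Δrequired = +$779B − (+$14.19B) = +$764.81 billion.

+$764.81 billion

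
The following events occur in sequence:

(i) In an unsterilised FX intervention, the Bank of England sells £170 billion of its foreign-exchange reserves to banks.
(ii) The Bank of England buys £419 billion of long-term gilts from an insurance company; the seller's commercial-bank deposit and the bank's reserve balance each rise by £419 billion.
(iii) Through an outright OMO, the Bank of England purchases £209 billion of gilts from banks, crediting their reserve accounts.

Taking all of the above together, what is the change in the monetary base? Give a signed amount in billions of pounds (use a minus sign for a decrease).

Bank of England balance sheet:
  Assets:      Securities +£628B, Foreign assets −£170B
  Liabilities: Bank reserves +£458B
Commercial banking system:
  Assets:      Reserves at CB +£458B, Securities −£209B, Foreign assets +£170B
  Liabilities: Checkable deposits +£419B
Monetary base = currency + reserves: 0 + (+£458B) = +£458 billion.

+£458 billion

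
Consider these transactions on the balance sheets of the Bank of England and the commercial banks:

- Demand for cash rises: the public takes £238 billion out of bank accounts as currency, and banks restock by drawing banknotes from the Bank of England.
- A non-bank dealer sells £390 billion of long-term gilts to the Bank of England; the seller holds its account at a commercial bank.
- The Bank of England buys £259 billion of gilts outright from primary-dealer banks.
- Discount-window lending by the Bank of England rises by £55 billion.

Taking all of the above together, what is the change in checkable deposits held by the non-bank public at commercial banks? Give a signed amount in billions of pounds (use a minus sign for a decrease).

+£152 billion

Currency withdrawal £238 billion: non-bank counterparties' bank balances fall → −£238B.
Asset purchase (from non-banks) £390 billion: non-bank counterparties' bank balances rise → +£390B.
OMO purchase (from banks) £259 billion: the counterparty is a bank, so public deposits are unchanged → 0.
Discount-window loan £55 billion: the counterparty is a bank, so public deposits are unchanged → 0.
Net: −238 + 390 + 0 + 0 = +£152 billion.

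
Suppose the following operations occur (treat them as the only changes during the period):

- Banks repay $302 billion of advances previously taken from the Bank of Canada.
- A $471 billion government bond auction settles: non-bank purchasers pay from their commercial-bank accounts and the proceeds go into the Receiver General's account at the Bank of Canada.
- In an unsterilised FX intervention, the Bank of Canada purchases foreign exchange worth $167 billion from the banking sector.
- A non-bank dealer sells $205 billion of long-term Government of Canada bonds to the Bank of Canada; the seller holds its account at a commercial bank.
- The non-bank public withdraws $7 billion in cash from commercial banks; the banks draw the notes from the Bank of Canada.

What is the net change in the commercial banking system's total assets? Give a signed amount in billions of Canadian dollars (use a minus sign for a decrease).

Discount-window repayment $302 billion: bank balance sheets shrink → −$302B.
Government account inflow $471 billion: bank balance sheets shrink → −$471B.
FX purchase $167 billion: just an asset swap on bank balance sheets → 0.
Asset purchase (from non-banks) $205 billion: bank balance sheets expand → +$205B.
Currency withdrawal $7 billion: bank balance sheets shrink → −$7B.
Net: −302 − 471 + 0 + 205 − 7 = -$575 billion.

-$575 billion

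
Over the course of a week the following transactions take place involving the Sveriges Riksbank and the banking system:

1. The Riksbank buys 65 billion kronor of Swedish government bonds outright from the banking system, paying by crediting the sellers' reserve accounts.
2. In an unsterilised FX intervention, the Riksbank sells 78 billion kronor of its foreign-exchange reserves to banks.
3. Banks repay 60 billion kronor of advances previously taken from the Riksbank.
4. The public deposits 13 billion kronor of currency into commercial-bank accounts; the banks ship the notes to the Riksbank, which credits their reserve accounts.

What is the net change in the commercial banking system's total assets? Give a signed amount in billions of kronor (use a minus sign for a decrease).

Riksbank balance sheet:
  Assets:      Securities +65B, Loans to banks −60B, Foreign assets −78B
  Liabilities: Bank reserves −60B, Currency in circulation −13B
Commercial banking system:
  Assets:      Reserves at CB −60B, Securities −65B, Foreign assets +78B
  Liabilities: Checkable deposits +13B, Borrowings from CB −60B
Change in total bank assets = -47 billion.

-47 billion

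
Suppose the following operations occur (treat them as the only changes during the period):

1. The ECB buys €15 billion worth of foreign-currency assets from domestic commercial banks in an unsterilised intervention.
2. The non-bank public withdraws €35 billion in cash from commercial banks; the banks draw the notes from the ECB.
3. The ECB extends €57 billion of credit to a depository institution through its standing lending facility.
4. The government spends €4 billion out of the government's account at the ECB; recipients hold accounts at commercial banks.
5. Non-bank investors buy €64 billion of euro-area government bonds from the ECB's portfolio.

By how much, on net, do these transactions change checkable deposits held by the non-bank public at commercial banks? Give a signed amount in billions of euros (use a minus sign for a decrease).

-€95 billion

ECB balance sheet:
  Assets:      Securities −€64B, Loans to banks +€57B, Foreign assets +€15B
  Liabilities: Bank reserves −€23B, Currency in circulation +€35B, Government deposits −€4B
Commercial banking system:
  Assets:      Reserves at CB −€23B, Foreign assets −€15B
  Liabilities: Checkable deposits −€95B, Borrowings from CB +€57B
So the change in checkable deposits held by the non-bank public at commercial banks is -€95 billion.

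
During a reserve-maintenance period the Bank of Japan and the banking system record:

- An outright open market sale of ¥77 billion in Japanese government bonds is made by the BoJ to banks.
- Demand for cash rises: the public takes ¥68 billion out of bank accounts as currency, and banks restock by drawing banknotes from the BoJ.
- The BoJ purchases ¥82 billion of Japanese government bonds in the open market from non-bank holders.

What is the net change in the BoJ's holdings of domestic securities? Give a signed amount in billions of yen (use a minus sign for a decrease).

BoJ balance sheet:
  Assets:      Securities +¥5B
  Liabilities: Bank reserves −¥63B, Currency in circulation +¥68B
So the change in the BoJ's holdings of domestic securities is +¥5 billion.

+¥5 billion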